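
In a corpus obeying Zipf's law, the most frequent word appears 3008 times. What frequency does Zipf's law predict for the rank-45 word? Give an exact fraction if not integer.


Zipf's law: freq(rank) = f1 / rank
f1 = 3008, rank = 45
freq = 3008 / 45
GCD(3008, 45) = 1
Simplified: 3008/45

3008/45


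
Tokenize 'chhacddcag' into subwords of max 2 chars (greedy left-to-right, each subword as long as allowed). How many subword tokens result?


'chhacddcag' has 10 characters.
Chunking with max size 2:
  Chunk 1: 'ch' (positions 0-1)
  Chunk 2: 'ha' (positions 2-3)
  Chunk 3: 'cd' (positions 4-5)
  Chunk 4: 'dc' (positions 6-7)
  Chunk 5: 'ag' (positions 8-9)
Total chunks: ceil(10 / 2) = 5

5


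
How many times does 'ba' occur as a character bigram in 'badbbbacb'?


Scanning 'badbbbacb' for bigram 'ba':
  Position 0: 'ba' -> MATCH
  Position 1: 'ad' -> no
  Position 2: 'db' -> no
  Position 3: 'bb' -> no
  Position 4: 'bb' -> no
  Position 5: 'ba' -> MATCH
  Position 6: 'ac' -> no
  Position 7: 'cb' -> no
Total matches: 2

2


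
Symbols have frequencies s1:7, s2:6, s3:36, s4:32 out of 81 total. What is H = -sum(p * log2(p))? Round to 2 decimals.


Computing entropy H = -sum(p_i * log2(p_i)):
  s1: p = 7/81 = 0.0864, -p*log2(p) = 0.3053
  s2: p = 6/81 = 0.0741, -p*log2(p) = 0.2781
  s3: p = 36/81 = 0.4444, -p*log2(p) = 0.5200
  s4: p = 32/81 = 0.3951, -p*log2(p) = 0.5293
H = sum of terms = 1.6327
Rounded to 2 decimals: 1.63

1.63


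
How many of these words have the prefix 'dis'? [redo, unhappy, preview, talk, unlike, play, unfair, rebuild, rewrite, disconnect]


Checking each word for prefix 'dis':
  'redo' -> no (count: 0)
  'unhappy' -> no (count: 0)
  'preview' -> no (count: 0)
  'talk' -> no (count: 0)
  'unlike' -> no (count: 0)
  'play' -> no (count: 0)
  'unfair' -> no (count: 0)
  'rebuild' -> no (count: 0)
  'rewrite' -> no (count: 0)
  'disconnect' -> YES, starts with 'dis' (count: 1)
Total with prefix 'dis': 1

1


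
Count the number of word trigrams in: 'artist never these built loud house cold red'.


Word trigrams from [8] words:
  Trigram 1: (artist never these)
  Trigram 2: (never these built)
  Trigram 3: (these built loud)
  Trigram 4: (built loud house)
  Trigram 5: (loud house cold)
  Trigram 6: (house cold red)
Total word trigrams: 8 - 2 = 6

6


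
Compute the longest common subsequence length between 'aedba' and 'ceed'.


DP table for LCS of 'aedba' and 'ceed':
       c  e  e  d
    0  0  0  0  0
  a 0  0  0  0  0
  e 0  0  1  1  1
  d 0  0  1  1  2
  b 0  0  1  1  2
  a 0  0  1  1  2
LCS: 'ed'
LCS length = 2

2


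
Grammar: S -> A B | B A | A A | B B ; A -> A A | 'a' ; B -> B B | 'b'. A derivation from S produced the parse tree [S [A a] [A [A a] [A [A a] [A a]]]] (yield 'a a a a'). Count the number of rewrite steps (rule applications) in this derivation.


Every bracketed nonterminal node [X ...] in the tree is produced by exactly one rule application.
Reading the tree off as a leftmost derivation:
  Step 1: S  =>  A A   (applied S -> A A)
  Step 2: A A  =>  a A   (applied A -> a)
  Step 3: a A  =>  a A A   (applied A -> A A)
  Step 4: a A A  =>  a a A   (applied A -> a)
  Step 5: a a A  =>  a a A A   (applied A -> A A)
  Step 6: a a A A  =>  a a a A   (applied A -> a)
  Step 7: a a a A  =>  a a a a   (applied A -> a)
Final yield: a a a a
Total rewrite steps: 7

7


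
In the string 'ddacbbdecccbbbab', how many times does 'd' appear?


Scanning 'ddacbbdecccbbbab' for 'd':
  Position 0: 'd' -> MATCH (count: 1)
  Position 1: 'd' -> MATCH (count: 2)
  Position 6: 'd' -> MATCH (count: 3)
Total occurrences of 'd': 3

3


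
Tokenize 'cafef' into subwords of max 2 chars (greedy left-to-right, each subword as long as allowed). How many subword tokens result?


'cafef' has 5 characters.
Chunking with max size 2:
  Chunk 1: 'ca' (positions 0-1)
  Chunk 2: 'fe' (positions 2-3)
  Chunk 3: 'f' (positions 4-4)
Total chunks: ceil(5 / 2) = 3

3


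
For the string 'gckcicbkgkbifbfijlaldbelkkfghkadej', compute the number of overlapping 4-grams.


String 'gckcicbkgkbifbfijlaldbelkkfghkadej' has length L = 34.
Number of overlapping n-grams = L - n + 1
Substituting: 34 - 4 + 1 = 31

31


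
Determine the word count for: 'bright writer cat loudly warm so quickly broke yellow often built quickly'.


Counting words by splitting on spaces:
  Word 1: 'bright'
  Word 2: 'writer'
  Word 3: 'cat'
  Word 4: 'loudly'
  Word 5: 'warm'
  Word 6: 'so'
  Word 7: 'quickly'
  Word 8: 'broke'
  Word 9: 'yellow'
  Word 10: 'often'
  Word 11: 'built'
  Word 12: 'quickly'
Total words: 12

12


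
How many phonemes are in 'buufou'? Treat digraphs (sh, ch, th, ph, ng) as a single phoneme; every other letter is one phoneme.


Parsing 'buufou' greedily, digraphs first:
  'b' -> consonant phoneme (phonemes so far: 1)
  'u' -> vowel phoneme (phonemes so far: 2)
  'u' -> vowel phoneme (phonemes so far: 3)
  'f' -> consonant phoneme (phonemes so far: 4)
  'o' -> vowel phoneme (phonemes so far: 5)
  'u' -> vowel phoneme (phonemes so far: 6)
Total phonemes: 6

6


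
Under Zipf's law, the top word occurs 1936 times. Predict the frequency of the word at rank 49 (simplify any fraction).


Zipf's law: freq(rank) = f1 / rank
f1 = 1936, rank = 49
freq = 1936 / 49
GCD(1936, 49) = 1
Simplified: 1936/49

1936/49


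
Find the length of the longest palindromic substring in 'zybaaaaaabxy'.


Scanning 'zybaaaaaabxy' for palindromic substrings.
Substring at positions 2-9: 'baaaaaab'.
Check: reverse('baaaaaab') = 'baaaaaab' -> palindrome confirmed.
Neighbouring characters ('y' / 'x') break symmetry, so it cannot extend further.
No longer palindromic substring exists; longest length = 8

8


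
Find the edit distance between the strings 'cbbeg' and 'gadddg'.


Building DP table for s1='cbbeg' (len 5) and s2='gadddg' (len 6):
       g  a  d  d  d  g
    0  1  2  3  4  5  6
  c 1  1  2  3  4  5  6
  b 2  2  2  3  4  5  6
  b 3  3  3  3  4  5  6
  e 4  4  4  4  4  5  6
  g 5  4  5  5  5  5  5
Edit distance = dp[5][6] = 5

5


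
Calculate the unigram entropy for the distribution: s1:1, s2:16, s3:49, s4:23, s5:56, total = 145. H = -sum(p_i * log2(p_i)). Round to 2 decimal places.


Computing entropy H = -sum(p_i * log2(p_i)):
  s1: p = 1/145 = 0.0069, -p*log2(p) = 0.0495
  s2: p = 16/145 = 0.1103, -p*log2(p) = 0.3509
  s3: p = 49/145 = 0.3379, -p*log2(p) = 0.5289
  s4: p = 23/145 = 0.1586, -p*log2(p) = 0.4214
  s5: p = 56/145 = 0.3862, -p*log2(p) = 0.5301
H = sum of terms = 1.8808
Rounded to 2 decimals: 1.88

1.88


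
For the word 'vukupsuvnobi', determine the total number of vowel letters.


Scanning each character of 'vukupsuvnobi':
  Position 1: 'v' -> consonant (running count: 0)
  Position 2: 'u' -> vowel (running count: 1)
  Position 3: 'k' -> consonant (running count: 1)
  Position 4: 'u' -> vowel (running count: 2)
  Position 5: 'p' -> consonant (running count: 2)
  Position 6: 's' -> consonant (running count: 2)
  Position 7: 'u' -> vowel (running count: 3)
  Position 8: 'v' -> consonant (running count: 3)
  Position 9: 'n' -> consonant (running count: 3)
  Position 10: 'o' -> vowel (running count: 4)
  Position 11: 'b' -> consonant (running count: 4)
  Position 12: 'i' -> vowel (running count: 5)
Total vowels: 5

5


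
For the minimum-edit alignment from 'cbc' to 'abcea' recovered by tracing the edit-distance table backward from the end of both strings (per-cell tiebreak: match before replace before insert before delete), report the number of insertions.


Edit distance = 3. Backtracking from cell (3, 5) with preference match > replace > insert > delete,
then listing the resulting alignment 'cbc' -> 'abcea' left to right:
  Step 1: replace c->a
  Step 2: keep 'b'
  Step 3: keep 'c'
  Step 4: insert 'e' [insertion #1]
  Step 5: insert 'a' [insertion #2]
Total insertions: 2

2


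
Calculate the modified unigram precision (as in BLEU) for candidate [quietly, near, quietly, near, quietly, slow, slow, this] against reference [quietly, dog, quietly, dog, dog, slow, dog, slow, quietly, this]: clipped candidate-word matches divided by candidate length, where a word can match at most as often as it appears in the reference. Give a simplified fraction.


Reference word counts: {'dog': 4, 'quietly': 3, 'slow': 2, 'this': 1}
Checking each candidate word (with clipping):
  'quietly' -> in reference (ref count 3, used 1/3) -> match (matches: 1)
  'near' -> not in reference -> no match (matches: 1)
  'quietly' -> in reference (ref count 3, used 2/3) -> match (matches: 2)
  'near' -> not in reference -> no match (matches: 2)
  'quietly' -> in reference (ref count 3, used 3/3) -> match (matches: 3)
  'slow' -> in reference (ref count 2, used 1/2) -> match (matches: 4)
  'slow' -> in reference (ref count 2, used 2/2) -> match (matches: 5)
  'this' -> in reference (ref count 1, used 1/1) -> match (matches: 6)
Clipped matches: 6, Candidate length: 8
Precision = 6/8 = 3/4

3/4


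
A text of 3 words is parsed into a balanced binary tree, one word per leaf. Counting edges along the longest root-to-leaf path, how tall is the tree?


In a balanced binary tree with n leaves the deepest leaf is ceil(log2(n)) edges below the root.
log2(3) = 1.5850
ceil(1.5850) = 2
height (edges) = 2

2


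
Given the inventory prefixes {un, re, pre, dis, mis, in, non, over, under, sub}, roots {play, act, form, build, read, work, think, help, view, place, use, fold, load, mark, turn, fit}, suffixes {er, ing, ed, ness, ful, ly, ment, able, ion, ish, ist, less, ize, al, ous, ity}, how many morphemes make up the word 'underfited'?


Segmenting 'underfited' against the inventory:
  'under' -> prefix (morpheme 1)
  'fit' -> root (morpheme 2)
  'ed' -> suffix (morpheme 3)
Total morphemes: 3

3


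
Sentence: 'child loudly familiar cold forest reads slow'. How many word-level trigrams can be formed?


Word trigrams from [7] words:
  Trigram 1: (child loudly familiar)
  Trigram 2: (loudly familiar cold)
  Trigram 3: (familiar cold forest)
  Trigram 4: (cold forest reads)
  Trigram 5: (forest reads slow)
Total word trigrams: 7 - 2 = 5

5


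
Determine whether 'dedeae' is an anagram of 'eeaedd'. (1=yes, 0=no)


Sort characters of 'dedeae': 'addeee'
Sort characters of 'eeaedd': 'addeee'
Sorted forms match -> they ARE anagrams
Result: 1

1


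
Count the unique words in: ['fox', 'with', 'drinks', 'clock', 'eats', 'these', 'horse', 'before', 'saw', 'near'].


Listing all tokens and tracking unique types:
  Token 1: 'fox' -> NEW (unique so far: 1)
  Token 2: 'with' -> NEW (unique so far: 2)
  Token 3: 'drinks' -> NEW (unique so far: 3)
  Token 4: 'clock' -> NEW (unique so far: 4)
  Token 5: 'eats' -> NEW (unique so far: 5)
  Token 6: 'these' -> NEW (unique so far: 6)
  Token 7: 'horse' -> NEW (unique so far: 7)
  Token 8: 'before' -> NEW (unique so far: 8)
  Token 9: 'saw' -> NEW (unique so far: 9)
  Token 10: 'near' -> NEW (unique so far: 10)
Unique types: ('before', 'clock', 'drinks', 'eats', 'fox', 'horse', 'near', 'saw', 'these', 'with')
Vocabulary size: 10

10


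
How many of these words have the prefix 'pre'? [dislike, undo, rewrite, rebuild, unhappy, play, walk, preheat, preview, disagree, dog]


Checking each word for prefix 'pre':
  'dislike' -> no (count: 0)
  'undo' -> no (count: 0)
  'rewrite' -> no (count: 0)
  'rebuild' -> no (count: 0)
  'unhappy' -> no (count: 0)
  'play' -> no (count: 0)
  'walk' -> no (count: 0)
  'preheat' -> YES, starts with 'pre' (count: 1)
  'preview' -> YES, starts with 'pre' (count: 2)
  'disagree' -> no (count: 2)
  'dog' -> no (count: 2)
Total with prefix 'pre': 2

2


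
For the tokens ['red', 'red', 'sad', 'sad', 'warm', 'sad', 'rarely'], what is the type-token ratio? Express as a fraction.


Tokens: 7
Unique types: ('rarely', 'red', 'sad', 'warm') = 4
TTR = 4/7
Already in lowest terms.

4/7


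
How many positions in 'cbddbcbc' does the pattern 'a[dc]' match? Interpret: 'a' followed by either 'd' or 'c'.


Pattern: a[dc] means 'a' followed by either 'd' or 'c'.
Scanning 'cbddbcbc' position-by-position:
  Pos 0: window 'cb' -> no
  Pos 1: window 'bd' -> no
  Pos 2: window 'dd' -> no
  Pos 3: window 'db' -> no
  Pos 4: window 'bc' -> no
  Pos 5: window 'cb' -> no
  Pos 6: window 'bc' -> no
  Pos 7: window 'c' -> no
Total matches: 0

0


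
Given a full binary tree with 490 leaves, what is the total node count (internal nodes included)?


Leaf nodes (terminals): 490
Internal nodes = n - 1 = 490 - 1 = 489
Total = leaves + internal = 490 + 489 = 979

979


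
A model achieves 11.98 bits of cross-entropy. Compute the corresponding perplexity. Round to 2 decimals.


Perplexity formula: PP = 2^H
H = 11.98
PP = 2^11.98
Decompose: 2^11.98 = 2^11 * 2^0.98
2^11 = 2048, 2^0.98 ~ 1.9724654
PP ~ 2048 * 1.9724654 = 4039.6091392
Rounded to 2 decimals: 4039.61

4039.61


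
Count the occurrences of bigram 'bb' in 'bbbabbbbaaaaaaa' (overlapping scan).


Scanning 'bbbabbbbaaaaaaa' for bigram 'bb':
  Position 0: 'bb' -> MATCH
  Position 1: 'bb' -> MATCH
  Position 2: 'ba' -> no
  Position 3: 'ab' -> no
  Position 4: 'bb' -> MATCH
  Position 5: 'bb' -> MATCH
  Position 6: 'bb' -> MATCH
  Position 7: 'ba' -> no
  Position 8: 'aa' -> no
  Position 9: 'aa' -> no
  Position 10: 'aa' -> no
  Position 11: 'aa' -> no
  Position 12: 'aa' -> no
  Position 13: 'aa' -> no
Total matches: 5

5


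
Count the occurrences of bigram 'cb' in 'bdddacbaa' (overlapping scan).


Scanning 'bdddacbaa' for bigram 'cb':
  Position 0: 'bd' -> no
  Position 1: 'dd' -> no
  Position 2: 'dd' -> no
  Position 3: 'da' -> no
  Position 4: 'ac' -> no
  Position 5: 'cb' -> MATCH
  Position 6: 'ba' -> no
  Position 7: 'aa' -> no
Total matches: 1

1


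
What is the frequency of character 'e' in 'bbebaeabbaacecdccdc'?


Scanning 'bbebaeabbaacecdccdc' for 'e':
  Position 2: 'e' -> MATCH (count: 1)
  Position 5: 'e' -> MATCH (count: 2)
  Position 12: 'e' -> MATCH (count: 3)
Total occurrences of 'e': 3

3


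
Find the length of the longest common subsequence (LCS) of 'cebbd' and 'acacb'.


DP table for LCS of 'cebbd' and 'acacb':
       a  c  a  c  b
    0  0  0  0  0  0
  c 0  0  1  1  1  1
  e 0  0  1  1  1  1
  b 0  0  1  1  1  2
  b 0  0  1  1  1  2
  d 0  0  1  1  1  2
LCS: 'cb'
LCS length = 2

2


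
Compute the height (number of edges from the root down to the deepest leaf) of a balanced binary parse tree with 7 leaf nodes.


In a balanced binary tree with n leaves the deepest leaf is ceil(log2(n)) edges below the root.
log2(7) = 2.8074
ceil(2.8074) = 3
height (edges) = 3

3


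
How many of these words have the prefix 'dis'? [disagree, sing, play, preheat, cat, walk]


Checking each word for prefix 'dis':
  'disagree' -> YES, starts with 'dis' (count: 1)
  'sing' -> no (count: 1)
  'play' -> no (count: 1)
  'preheat' -> no (count: 1)
  'cat' -> no (count: 1)
  'walk' -> no (count: 1)
Total with prefix 'dis': 1

1


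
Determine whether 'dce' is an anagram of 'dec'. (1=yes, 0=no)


Sort characters of 'dce': 'cde'
Sort characters of 'dec': 'cde'
Sorted forms match -> they ARE anagrams
Result: 1

1


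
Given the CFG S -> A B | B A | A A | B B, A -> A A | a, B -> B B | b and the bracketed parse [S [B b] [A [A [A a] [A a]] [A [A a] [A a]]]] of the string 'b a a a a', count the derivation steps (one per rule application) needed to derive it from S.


Every bracketed nonterminal node [X ...] in the tree is produced by exactly one rule application.
Reading the tree off as a leftmost derivation:
  Step 1: S  =>  B A   (applied S -> B A)
  Step 2: B A  =>  b A   (applied B -> b)
  Step 3: b A  =>  b A A   (applied A -> A A)
  Step 4: b A A  =>  b A A A   (applied A -> A A)
  Step 5: b A A A  =>  b a A A   (applied A -> a)
  Step 6: b a A A  =>  b a a A   (applied A -> a)
  Step 7: b a a A  =>  b a a A A   (applied A -> A A)
  Step 8: b a a A A  =>  b a a a A   (applied A -> a)
  Step 9: b a a a A  =>  b a a a a   (applied A -> a)
Final yield: b a a a a
Total rewrite steps: 9

9


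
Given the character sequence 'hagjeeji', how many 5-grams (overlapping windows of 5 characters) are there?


String 'hagjeeji' has length L = 8.
Number of overlapping n-grams = L - n + 1
Substituting: 8 - 5 + 1 = 4

4


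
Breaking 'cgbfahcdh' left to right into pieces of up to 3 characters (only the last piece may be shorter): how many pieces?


'cgbfahcdh' has 9 characters.
Chunking with max size 3:
  Chunk 1: 'cgb' (positions 0-2)
  Chunk 2: 'fah' (positions 3-5)
  Chunk 3: 'cdh' (positions 6-8)
Total chunks: ceil(9 / 3) = 3

3


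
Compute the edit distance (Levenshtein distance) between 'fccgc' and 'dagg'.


Building DP table for s1='fccgc' (len 5) and s2='dagg' (len 4):
       d  a  g  g
    0  1  2  3  4
  f 1  1  2  3  4
  c 2  2  2  3  4
  c 3  3  3  3  4
  g 4  4  4  3  3
  c 5  5  5  4  4
Edit distance = dp[5][4] = 4

4


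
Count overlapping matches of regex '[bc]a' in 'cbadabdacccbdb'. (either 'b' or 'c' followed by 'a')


Pattern: [bc]a means either 'b' or 'c' followed by 'a'.
Scanning 'cbadabdacccbdb' position-by-position:
  Pos 0: window 'cb' -> no
  Pos 1: window 'ba' -> MATCH
  Pos 2: window 'ad' -> no
  Pos 3: window 'da' -> no
  Pos 4: window 'ab' -> no
  Pos 5: window 'bd' -> no
  Pos 6: window 'da' -> no
  Pos 7: window 'ac' -> no
  Pos 8: window 'cc' -> no
  Pos 9: window 'cc' -> no
  Pos 10: window 'cb' -> no
  Pos 11: window 'bd' -> no
  Pos 12: window 'db' -> no
  Pos 13: window 'b' -> no
Total matches: 1

1


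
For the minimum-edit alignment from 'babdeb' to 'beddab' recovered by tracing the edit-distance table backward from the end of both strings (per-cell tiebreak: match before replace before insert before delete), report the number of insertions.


Edit distance = 3. Backtracking from cell (6, 6) with preference match > replace > insert > delete,
then listing the resulting alignment 'babdeb' -> 'beddab' left to right:
  Step 1: keep 'b'
  Step 2: replace a->e
  Step 3: replace b->d
  Step 4: keep 'd'
  Step 5: replace e->a
  Step 6: keep 'b'
Total insertions: 0

0


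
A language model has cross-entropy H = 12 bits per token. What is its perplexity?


Perplexity formula: PP = 2^H
H = 12
PP = 2^12
PP = 2^12 = 4096

4096


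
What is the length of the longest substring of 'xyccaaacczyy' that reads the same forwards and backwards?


Scanning 'xyccaaacczyy' for palindromic substrings.
Substring at positions 2-8: 'ccaaacc'.
Check: reverse('ccaaacc') = 'ccaaacc' -> palindrome confirmed.
Neighbouring characters ('y' / 'z') break symmetry, so it cannot extend further.
No longer palindromic substring exists; longest length = 7

7


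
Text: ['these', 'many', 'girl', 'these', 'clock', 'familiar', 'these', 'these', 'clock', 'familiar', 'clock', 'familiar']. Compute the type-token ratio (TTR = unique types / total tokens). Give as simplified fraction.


Tokens: 12
Unique types: ('clock', 'familiar', 'girl', 'many', 'these') = 5
TTR = 5/12
Already in lowest terms.

5/12


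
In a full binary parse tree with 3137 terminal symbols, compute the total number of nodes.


Leaf nodes (terminals): 3137
Internal nodes = n - 1 = 3137 - 1 = 3136
Total = leaves + internal = 3137 + 3136 = 6273

6273


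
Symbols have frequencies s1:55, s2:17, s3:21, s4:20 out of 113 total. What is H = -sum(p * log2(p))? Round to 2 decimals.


Computing entropy H = -sum(p_i * log2(p_i)):
  s1: p = 55/113 = 0.4867, -p*log2(p) = 0.5056
  s2: p = 17/113 = 0.1504, -p*log2(p) = 0.4111
  s3: p = 21/113 = 0.1858, -p*log2(p) = 0.4512
  s4: p = 20/113 = 0.1770, -p*log2(p) = 0.4422
H = sum of terms = 1.8101
Rounded to 2 decimals: 1.81

1.81


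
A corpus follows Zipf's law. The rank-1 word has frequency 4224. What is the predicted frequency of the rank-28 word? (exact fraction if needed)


Zipf's law: freq(rank) = f1 / rank
f1 = 4224, rank = 28
freq = 4224 / 28
GCD(4224, 28) = 4
Simplified: 1056/7

1056/7


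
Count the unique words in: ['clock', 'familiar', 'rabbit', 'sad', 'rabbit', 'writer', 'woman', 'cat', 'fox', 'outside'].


Listing all tokens and tracking unique types:
  Token 1: 'clock' -> NEW (unique so far: 1)
  Token 2: 'familiar' -> NEW (unique so far: 2)
  Token 3: 'rabbit' -> NEW (unique so far: 3)
  Token 4: 'sad' -> NEW (unique so far: 4)
  Token 5: 'rabbit' -> duplicate (unique so far: 4)
  Token 6: 'writer' -> NEW (unique so far: 5)
  Token 7: 'woman' -> NEW (unique so far: 6)
  Token 8: 'cat' -> NEW (unique so far: 7)
  Token 9: 'fox' -> NEW (unique so far: 8)
  Token 10: 'outside' -> NEW (unique so far: 9)
Unique types: ('cat', 'clock', 'familiar', 'fox', 'outside', 'rabbit', 'sad', 'woman', 'writer')
Vocabulary size: 9

9


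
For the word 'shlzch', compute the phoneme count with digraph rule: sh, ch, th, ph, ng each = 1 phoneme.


Parsing 'shlzch' greedily, digraphs first:
  'sh' -> digraph (1 consonant phoneme) (phonemes so far: 1)
  'l' -> consonant phoneme (phonemes so far: 2)
  'z' -> consonant phoneme (phonemes so far: 3)
  'ch' -> digraph (1 consonant phoneme) (phonemes so far: 4)
Total phonemes: 4

4


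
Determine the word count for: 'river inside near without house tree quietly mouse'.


Counting words by splitting on spaces:
  Word 1: 'river'
  Word 2: 'inside'
  Word 3: 'near'
  Word 4: 'without'
  Word 5: 'house'
  Word 6: 'tree'
  Word 7: 'quietly'
  Word 8: 'mouse'
Total words: 8

8


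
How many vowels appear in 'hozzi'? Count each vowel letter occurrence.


Scanning each character of 'hozzi':
  Position 1: 'h' -> consonant (running count: 0)
  Position 2: 'o' -> vowel (running count: 1)
  Position 3: 'z' -> consonant (running count: 1)
  Position 4: 'z' -> consonant (running count: 1)
  Position 5: 'i' -> vowel (running count: 2)
Total vowels: 2

2


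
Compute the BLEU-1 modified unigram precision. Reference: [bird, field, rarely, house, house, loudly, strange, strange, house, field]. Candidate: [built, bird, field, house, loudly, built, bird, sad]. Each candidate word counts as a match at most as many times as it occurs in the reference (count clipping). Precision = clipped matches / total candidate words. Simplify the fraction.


Reference word counts: {'bird': 1, 'field': 2, 'house': 3, 'loudly': 1, 'rarely': 1, 'strange': 2}
Checking each candidate word (with clipping):
  'built' -> not in reference -> no match (matches: 0)
  'bird' -> in reference (ref count 1, used 1/1) -> match (matches: 1)
  'field' -> in reference (ref count 2, used 1/2) -> match (matches: 2)
  'house' -> in reference (ref count 3, used 1/3) -> match (matches: 3)
  'loudly' -> in reference (ref count 1, used 1/1) -> match (matches: 4)
  'built' -> not in reference -> no match (matches: 4)
  'bird' -> ref count 1 already used up (1/1) -> clipped, no match (matches: 4)
  'sad' -> not in reference -> no match (matches: 4)
Clipped matches: 4, Candidate length: 8
Precision = 4/8 = 1/2

1/2


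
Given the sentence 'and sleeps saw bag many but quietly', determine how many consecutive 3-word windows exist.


Word trigrams from [7] words:
  Trigram 1: (and sleeps saw)
  Trigram 2: (sleeps saw bag)
  Trigram 3: (saw bag many)
  Trigram 4: (bag many but)
  Trigram 5: (many but quietly)
Total word trigrams: 7 - 2 = 5

5


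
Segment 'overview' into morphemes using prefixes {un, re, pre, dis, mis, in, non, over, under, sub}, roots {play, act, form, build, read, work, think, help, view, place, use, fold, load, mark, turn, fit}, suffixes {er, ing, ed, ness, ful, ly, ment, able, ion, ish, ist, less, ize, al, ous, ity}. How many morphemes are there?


Segmenting 'overview' against the inventory:
  'over' -> prefix (morpheme 1)
  'view' -> root (morpheme 2)
Total morphemes: 2

2


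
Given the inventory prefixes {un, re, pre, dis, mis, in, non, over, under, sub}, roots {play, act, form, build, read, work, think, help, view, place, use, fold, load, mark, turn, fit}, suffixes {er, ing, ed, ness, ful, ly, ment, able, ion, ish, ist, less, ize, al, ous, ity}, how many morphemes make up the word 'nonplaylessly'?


Segmenting 'nonplaylessly' against the inventory:
  'non' -> prefix (morpheme 1)
  'play' -> root (morpheme 2)
  'less' -> suffix (morpheme 3)
  'ly' -> suffix (morpheme 4)
Total morphemes: 4

4


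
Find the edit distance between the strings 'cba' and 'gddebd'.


Building DP table for s1='cba' (len 3) and s2='gddebd' (len 6):
       g  d  d  e  b  d
    0  1  2  3  4  5  6
  c 1  1  2  3  4  5  6
  b 2  2  2  3  4  4  5
  a 3  3  3  3  4  5  5
Edit distance = dp[3][6] = 5

5


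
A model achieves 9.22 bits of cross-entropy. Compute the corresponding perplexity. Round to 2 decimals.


Perplexity formula: PP = 2^H
H = 9.22
PP = 2^9.22
Decompose: 2^9.22 = 2^9 * 2^0.22
2^9 = 512, 2^0.22 ~ 1.1647336
PP ~ 512 * 1.1647336 = 596.3436032
Rounded to 2 decimals: 596.34

596.34


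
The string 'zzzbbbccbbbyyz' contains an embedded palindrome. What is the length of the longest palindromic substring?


Scanning 'zzzbbbccbbbyyz' for palindromic substrings.
Substring at positions 3-10: 'bbbccbbb'.
Check: reverse('bbbccbbb') = 'bbbccbbb' -> palindrome confirmed.
Neighbouring characters ('z' / 'y') break symmetry, so it cannot extend further.
No longer palindromic substring exists; longest length = 8

8


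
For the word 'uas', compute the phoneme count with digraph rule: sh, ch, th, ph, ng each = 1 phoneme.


Parsing 'uas' greedily, digraphs first:
  'u' -> vowel phoneme (phonemes so far: 1)
  'a' -> vowel phoneme (phonemes so far: 2)
  's' -> consonant phoneme (phonemes so far: 3)
Total phonemes: 3

3


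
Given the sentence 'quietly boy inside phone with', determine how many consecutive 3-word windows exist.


Word trigrams from [5] words:
  Trigram 1: (quietly boy inside)
  Trigram 2: (boy inside phone)
  Trigram 3: (inside phone with)
Total word trigrams: 5 - 2 = 3

3


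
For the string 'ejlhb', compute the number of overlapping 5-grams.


String 'ejlhb' has length L = 5.
Number of overlapping n-grams = L - n + 1
Substituting: 5 - 5 + 1 = 1

1


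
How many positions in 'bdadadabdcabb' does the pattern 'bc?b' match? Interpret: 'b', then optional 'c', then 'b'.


Pattern: bc?b means 'b', then optional 'c', then 'b'.
Scanning 'bdadadabdcabb' position-by-position:
  Pos 0: window 'bda' -> no
  Pos 1: window 'dad' -> no
  Pos 2: window 'ada' -> no
  Pos 3: window 'dad' -> no
  Pos 4: window 'ada' -> no
  Pos 5: window 'dab' -> no
  Pos 6: window 'abd' -> no
  Pos 7: window 'bdc' -> no
  Pos 8: window 'dca' -> no
  Pos 9: window 'cab' -> no
  Pos 10: window 'abb' -> no
  Pos 11: window 'bb' -> MATCH
  Pos 12: window 'b' -> no
Total matches: 1

1


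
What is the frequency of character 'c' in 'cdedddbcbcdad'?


Scanning 'cdedddbcbcdad' for 'c':
  Position 0: 'c' -> MATCH (count: 1)
  Position 7: 'c' -> MATCH (count: 2)
  Position 9: 'c' -> MATCH (count: 3)
Total occurrences of 'c': 3

3


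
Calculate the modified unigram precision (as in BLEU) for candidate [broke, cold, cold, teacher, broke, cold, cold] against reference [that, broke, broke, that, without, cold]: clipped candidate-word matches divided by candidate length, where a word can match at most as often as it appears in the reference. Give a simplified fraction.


Reference word counts: {'broke': 2, 'cold': 1, 'that': 2, 'without': 1}
Checking each candidate word (with clipping):
  'broke' -> in reference (ref count 2, used 1/2) -> match (matches: 1)
  'cold' -> in reference (ref count 1, used 1/1) -> match (matches: 2)
  'cold' -> ref count 1 already used up (1/1) -> clipped, no match (matches: 2)
  'teacher' -> not in reference -> no match (matches: 2)
  'broke' -> in reference (ref count 2, used 2/2) -> match (matches: 3)
  'cold' -> ref count 1 already used up (1/1) -> clipped, no match (matches: 3)
  'cold' -> ref count 1 already used up (1/1) -> clipped, no match (matches: 3)
Clipped matches: 3, Candidate length: 7
Precision = 3/7

3/7


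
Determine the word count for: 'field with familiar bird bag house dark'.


Counting words by splitting on spaces:
  Word 1: 'field'
  Word 2: 'with'
  Word 3: 'familiar'
  Word 4: 'bird'
  Word 5: 'bag'
  Word 6: 'house'
  Word 7: 'dark'
Total words: 7

7


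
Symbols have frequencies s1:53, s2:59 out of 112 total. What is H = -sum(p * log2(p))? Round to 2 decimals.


Computing entropy H = -sum(p_i * log2(p_i)):
  s1: p = 53/112 = 0.4732, -p*log2(p) = 0.5108
  s2: p = 59/112 = 0.5268, -p*log2(p) = 0.4871
H = sum of terms = 0.9979
Rounded to 2 decimals: 1.00

1.00


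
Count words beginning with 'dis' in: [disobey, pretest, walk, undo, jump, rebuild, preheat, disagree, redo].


Checking each word for prefix 'dis':
  'disobey' -> YES, starts with 'dis' (count: 1)
  'pretest' -> no (count: 1)
  'walk' -> no (count: 1)
  'undo' -> no (count: 1)
  'jump' -> no (count: 1)
  'rebuild' -> no (count: 1)
  'preheat' -> no (count: 1)
  'disagree' -> YES, starts with 'dis' (count: 2)
  'redo' -> no (count: 2)
Total with prefix 'dis': 2

2


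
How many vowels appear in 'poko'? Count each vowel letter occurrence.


Scanning each character of 'poko':
  Position 1: 'p' -> consonant (running count: 0)
  Position 2: 'o' -> vowel (running count: 1)
  Position 3: 'k' -> consonant (running count: 1)
  Position 4: 'o' -> vowel (running count: 2)
Total vowels: 2

2


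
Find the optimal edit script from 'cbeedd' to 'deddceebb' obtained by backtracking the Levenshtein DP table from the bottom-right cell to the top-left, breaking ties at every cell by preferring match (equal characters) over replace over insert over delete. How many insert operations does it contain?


Edit distance = 7. Backtracking from cell (6, 9) with preference match > replace > insert > delete,
then listing the resulting alignment 'cbeedd' -> 'deddceebb' left to right:
  Step 1: insert 'd' [insertion #1]
  Step 2: insert 'e' [insertion #2]
  Step 3: insert 'd' [insertion #3]
  Step 4: replace c->d
  Step 5: replace b->c
  Step 6: keep 'e'
  Step 7: keep 'e'
  Step 8: replace d->b
  Step 9: replace d->b
Total insertions: 3

3


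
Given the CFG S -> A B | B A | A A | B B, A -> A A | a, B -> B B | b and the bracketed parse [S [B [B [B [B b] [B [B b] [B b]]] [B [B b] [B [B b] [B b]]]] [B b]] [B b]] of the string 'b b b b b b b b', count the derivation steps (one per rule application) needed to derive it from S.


Every bracketed nonterminal node [X ...] in the tree is produced by exactly one rule application.
Reading the tree off as a leftmost derivation:
  Step 1: S  =>  B B   (applied S -> B B)
  Step 2: B B  =>  B B B   (applied B -> B B)
  Step 3: B B B  =>  B B B B   (applied B -> B B)
  Step 4: B B B B  =>  B B B B B   (applied B -> B B)
  Step 5: B B B B B  =>  b B B B B   (applied B -> b)
  Step 6: b B B B B  =>  b B B B B B   (applied B -> B B)
  Step 7: b B B B B B  =>  b b B B B B   (applied B -> b)
  Step 8: b b B B B B  =>  b b b B B B   (applied B -> b)
  Step 9: b b b B B B  =>  b b b B B B B   (applied B -> B B)
  Step 10: b b b B B B B  =>  b b b b B B B   (applied B -> b)
  Step 11: b b b b B B B  =>  b b b b B B B B   (applied B -> B B)
  Step 12: b b b b B B B B  =>  b b b b b B B B   (applied B -> b)
  Step 13: b b b b b B B B  =>  b b b b b b B B   (applied B -> b)
  Step 14: b b b b b b B B  =>  b b b b b b b B   (applied B -> b)
  Step 15: b b b b b b b B  =>  b b b b b b b b   (applied B -> b)
Final yield: b b b b b b b b
Total rewrite steps: 15

15


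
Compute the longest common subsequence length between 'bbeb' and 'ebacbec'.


DP table for LCS of 'bbeb' and 'ebacbec':
       e  b  a  c  b  e  c
    0  0  0  0  0  0  0  0
  b 0  0  1  1  1  1  1  1
  b 0  0  1  1  1  2  2  2
  e 0  1  1  1  1  2  3  3
  b 0  1  2  2  2  2  3  3
LCS: 'bbe'
LCS length = 3

3


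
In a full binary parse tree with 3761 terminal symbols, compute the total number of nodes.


Leaf nodes (terminals): 3761
Internal nodes = n - 1 = 3761 - 1 = 3760
Total = leaves + internal = 3761 + 3760 = 7521

7521


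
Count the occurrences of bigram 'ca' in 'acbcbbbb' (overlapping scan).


Scanning 'acbcbbbb' for bigram 'ca':
  Position 0: 'ac' -> no
  Position 1: 'cb' -> no
  Position 2: 'bc' -> no
  Position 3: 'cb' -> no
  Position 4: 'bb' -> no
  Position 5: 'bb' -> no
  Position 6: 'bb' -> no
Total matches: 0

0


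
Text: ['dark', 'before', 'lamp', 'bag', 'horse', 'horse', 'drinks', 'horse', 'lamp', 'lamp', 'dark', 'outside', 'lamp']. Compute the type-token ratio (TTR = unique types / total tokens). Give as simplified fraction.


Tokens: 13
Unique types: ('bag', 'before', 'dark', 'drinks', 'horse', 'lamp', 'outside') = 7
TTR = 7/13
Already in lowest terms.

7/13


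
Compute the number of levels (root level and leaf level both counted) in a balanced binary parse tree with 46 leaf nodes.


In a balanced binary tree with n leaves the deepest leaf is ceil(log2(n)) edges below the root,
so counting node levels inclusive of root and leaves gives ceil(log2(n)) + 1 levels.
log2(46) = 5.5236
ceil(5.5236) = 6
levels = 6 + 1 = 7

7


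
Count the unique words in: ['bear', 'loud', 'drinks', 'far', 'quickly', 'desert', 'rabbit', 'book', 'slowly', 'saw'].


Listing all tokens and tracking unique types:
  Token 1: 'bear' -> NEW (unique so far: 1)
  Token 2: 'loud' -> NEW (unique so far: 2)
  Token 3: 'drinks' -> NEW (unique so far: 3)
  Token 4: 'far' -> NEW (unique so far: 4)
  Token 5: 'quickly' -> NEW (unique so far: 5)
  Token 6: 'desert' -> NEW (unique so far: 6)
  Token 7: 'rabbit' -> NEW (unique so far: 7)
  Token 8: 'book' -> NEW (unique so far: 8)
  Token 9: 'slowly' -> NEW (unique so far: 9)
  Token 10: 'saw' -> NEW (unique so far: 10)
Unique types: ('bear', 'book', 'desert', 'drinks', 'far', 'loud', 'quickly', 'rabbit', 'saw', 'slowly')
Vocabulary size: 10

10


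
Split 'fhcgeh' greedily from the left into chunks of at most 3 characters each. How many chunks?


'fhcgeh' has 6 characters.
Chunking with max size 3:
  Chunk 1: 'fhc' (positions 0-2)
  Chunk 2: 'geh' (positions 3-5)
Total chunks: ceil(6 / 3) = 2

2


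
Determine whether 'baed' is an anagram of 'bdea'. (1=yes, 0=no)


Sort characters of 'baed': 'abde'
Sort characters of 'bdea': 'abde'
Sorted forms match -> they ARE anagrams
Result: 1

1


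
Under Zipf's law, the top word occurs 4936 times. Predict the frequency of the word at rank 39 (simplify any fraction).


Zipf's law: freq(rank) = f1 / rank
f1 = 4936, rank = 39
freq = 4936 / 39
GCD(4936, 39) = 1
Simplified: 4936/39

4936/39


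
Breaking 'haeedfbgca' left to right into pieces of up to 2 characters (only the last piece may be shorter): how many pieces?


'haeedfbgca' has 10 characters.
Chunking with max size 2:
  Chunk 1: 'ha' (positions 0-1)
  Chunk 2: 'ee' (positions 2-3)
  Chunk 3: 'df' (positions 4-5)
  Chunk 4: 'bg' (positions 6-7)
  Chunk 5: 'ca' (positions 8-9)
Total chunks: ceil(10 / 2) = 5

5


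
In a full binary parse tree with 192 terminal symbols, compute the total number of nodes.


Leaf nodes (terminals): 192
Internal nodes = n - 1 = 192 - 1 = 191
Total = leaves + internal = 192 + 191 = 383

383


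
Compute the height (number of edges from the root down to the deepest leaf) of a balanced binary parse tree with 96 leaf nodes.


In a balanced binary tree with n leaves the deepest leaf is ceil(log2(n)) edges below the root.
log2(96) = 6.5850
ceil(6.5850) = 7
height (edges) = 7

7


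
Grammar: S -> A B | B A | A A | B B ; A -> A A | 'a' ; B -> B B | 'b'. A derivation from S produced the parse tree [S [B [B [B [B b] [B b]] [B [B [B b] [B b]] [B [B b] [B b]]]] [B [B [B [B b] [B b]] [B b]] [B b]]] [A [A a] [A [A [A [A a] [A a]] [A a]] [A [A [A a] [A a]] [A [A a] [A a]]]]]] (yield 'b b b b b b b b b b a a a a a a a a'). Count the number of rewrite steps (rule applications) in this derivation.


Every bracketed nonterminal node [X ...] in the tree is produced by exactly one rule application.
Reading the tree off as a leftmost derivation:
  Step 1: S  =>  B A   (applied S -> B A)
  Step 2: B A  =>  B B A   (applied B -> B B)
  Step 3: B B A  =>  B B B A   (applied B -> B B)
  Step 4: B B B A  =>  B B B B A   (applied B -> B B)
  Step 5: B B B B A  =>  b B B B A   (applied B -> b)
  Step 6: b B B B A  =>  b b B B A   (applied B -> b)
  Step 7: b b B B A  =>  b b B B B A   (applied B -> B B)
  Step 8: b b B B B A  =>  b b B B B B A   (applied B -> B B)
  Step 9: b b B B B B A  =>  b b b B B B A   (applied B -> b)
  Step 10: b b b B B B A  =>  b b b b B B A   (applied B -> b)
  Step 11: b b b b B B A  =>  b b b b B B B A   (applied B -> B B)
  Step 12: b b b b B B B A  =>  b b b b b B B A   (applied B -> b)
  Step 13: b b b b b B B A  =>  b b b b b b B A   (applied B -> b)
  Step 14: b b b b b b B A  =>  b b b b b b B B A   (applied B -> B B)
  Step 15: b b b b b b B B A  =>  b b b b b b B B B A   (applied B -> B B)
  Step 16: b b b b b b B B B A  =>  b b b b b b B B B B A   (applied B -> B B)
  Step 17: b b b b b b B B B B A  =>  b b b b b b b B B B A   (applied B -> b)
  Step 18: b b b b b b b B B B A  =>  b b b b b b b b B B A   (applied B -> b)
  Step 19: b b b b b b b b B B A  =>  b b b b b b b b b B A   (applied B -> b)
  Step 20: b b b b b b b b b B A  =>  b b b b b b b b b b A   (applied B -> b)
  Step 21: b b b b b b b b b b A  =>  b b b b b b b b b b A A   (applied A -> A A)
  Step 22: b b b b b b b b b b A A  =>  b b b b b b b b b b a A   (applied A -> a)
  Step 23: b b b b b b b b b b a A  =>  b b b b b b b b b b a A A   (applied A -> A A)
  Step 24: b b b b b b b b b b a A A  =>  b b b b b b b b b b a A A A   (applied A -> A A)
  Step 25: b b b b b b b b b b a A A A  =>  b b b b b b b b b b a A A A A   (applied A -> A A)
  Step 26: b b b b b b b b b b a A A A A  =>  b b b b b b b b b b a a A A A   (applied A -> a)
  Step 27: b b b b b b b b b b a a A A A  =>  b b b b b b b b b b a a a A A   (applied A -> a)
  Step 28: b b b b b b b b b b a a a A A  =>  b b b b b b b b b b a a a a A   (applied A -> a)
  Step 29: b b b b b b b b b b a a a a A  =>  b b b b b b b b b b a a a a A A   (applied A -> A A)
  Step 30: b b b b b b b b b b a a a a A A  =>  b b b b b b b b b b a a a a A A A   (applied A -> A A)
  Step 31: b b b b b b b b b b a a a a A A A  =>  b b b b b b b b b b a a a a a A A   (applied A -> a)
  Step 32: b b b b b b b b b b a a a a a A A  =>  b b b b b b b b b b a a a a a a A   (applied A -> a)
  Step 33: b b b b b b b b b b a a a a a a A  =>  b b b b b b b b b b a a a a a a A A   (applied A -> A A)
  Step 34: b b b b b b b b b b a a a a a a A A  =>  b b b b b b b b b b a a a a a a a A   (applied A -> a)
  Step 35: b b b b b b b b b b a a a a a a a A  =>  b b b b b b b b b b a a a a a a a a   (applied A -> a)
Final yield: b b b b b b b b b b a a a a a a a a
Total rewrite steps: 35

35


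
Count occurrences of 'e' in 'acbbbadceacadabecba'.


Scanning 'acbbbadceacadabecba' for 'e':
  Position 8: 'e' -> MATCH (count: 1)
  Position 15: 'e' -> MATCH (count: 2)
Total occurrences of 'e': 2

2


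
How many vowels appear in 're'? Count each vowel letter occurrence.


Scanning each character of 're':
  Position 1: 'r' -> consonant (running count: 0)
  Position 2: 'e' -> vowel (running count: 1)
Total vowels: 1

1


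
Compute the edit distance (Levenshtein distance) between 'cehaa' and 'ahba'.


Building DP table for s1='cehaa' (len 5) and s2='ahba' (len 4):
       a  h  b  a
    0  1  2  3  4
  c 1  1  2  3  4
  e 2  2  2  3  4
  h 3  3  2  3  4
  a 4  3  3  3  3
  a 5  4  4  4  3
Edit distance = dp[5][4] = 3

3


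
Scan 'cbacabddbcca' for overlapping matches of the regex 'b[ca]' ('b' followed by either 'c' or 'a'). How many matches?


Pattern: b[ca] means 'b' followed by either 'c' or 'a'.
Scanning 'cbacabddbcca' position-by-position:
  Pos 0: window 'cb' -> no
  Pos 1: window 'ba' -> MATCH
  Pos 2: window 'ac' -> no
  Pos 3: window 'ca' -> no
  Pos 4: window 'ab' -> no
  Pos 5: window 'bd' -> no
  Pos 6: window 'dd' -> no
  Pos 7: window 'db' -> no
  Pos 8: window 'bc' -> MATCH
  Pos 9: window 'cc' -> no
  Pos 10: window 'ca' -> no
  Pos 11: window 'a' -> no
Total matches: 2

2


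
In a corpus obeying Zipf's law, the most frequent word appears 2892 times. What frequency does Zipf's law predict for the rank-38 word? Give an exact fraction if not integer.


Zipf's law: freq(rank) = f1 / rank
f1 = 2892, rank = 38
freq = 2892 / 38
GCD(2892, 38) = 2
Simplified: 1446/19

1446/19
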